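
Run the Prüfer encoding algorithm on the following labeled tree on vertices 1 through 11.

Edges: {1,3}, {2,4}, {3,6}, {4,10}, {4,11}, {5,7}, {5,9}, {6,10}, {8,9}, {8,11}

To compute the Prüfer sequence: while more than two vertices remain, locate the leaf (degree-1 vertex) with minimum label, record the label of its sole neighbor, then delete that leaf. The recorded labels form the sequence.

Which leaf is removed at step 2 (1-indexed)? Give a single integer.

Step 1: current leaves = {1,2,7}. Remove leaf 1 (neighbor: 3).
Step 2: current leaves = {2,3,7}. Remove leaf 2 (neighbor: 4).

Answer: 2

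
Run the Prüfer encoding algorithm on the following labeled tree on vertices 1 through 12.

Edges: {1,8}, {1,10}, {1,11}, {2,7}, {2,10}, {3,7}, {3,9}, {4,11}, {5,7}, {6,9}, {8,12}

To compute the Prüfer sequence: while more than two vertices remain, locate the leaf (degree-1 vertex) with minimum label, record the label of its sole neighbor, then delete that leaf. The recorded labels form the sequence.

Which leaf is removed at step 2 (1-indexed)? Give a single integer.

Answer: 5

Derivation:
Step 1: current leaves = {4,5,6,12}. Remove leaf 4 (neighbor: 11).
Step 2: current leaves = {5,6,11,12}. Remove leaf 5 (neighbor: 7).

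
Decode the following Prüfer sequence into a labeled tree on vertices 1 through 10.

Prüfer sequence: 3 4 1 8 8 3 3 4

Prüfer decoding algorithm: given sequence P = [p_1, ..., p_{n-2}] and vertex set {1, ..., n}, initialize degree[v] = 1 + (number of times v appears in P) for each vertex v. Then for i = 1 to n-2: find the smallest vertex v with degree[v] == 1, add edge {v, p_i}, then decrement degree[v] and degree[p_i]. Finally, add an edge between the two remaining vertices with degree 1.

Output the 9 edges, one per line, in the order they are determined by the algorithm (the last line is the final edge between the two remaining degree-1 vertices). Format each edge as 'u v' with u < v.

Initial degrees: {1:2, 2:1, 3:4, 4:3, 5:1, 6:1, 7:1, 8:3, 9:1, 10:1}
Step 1: smallest deg-1 vertex = 2, p_1 = 3. Add edge {2,3}. Now deg[2]=0, deg[3]=3.
Step 2: smallest deg-1 vertex = 5, p_2 = 4. Add edge {4,5}. Now deg[5]=0, deg[4]=2.
Step 3: smallest deg-1 vertex = 6, p_3 = 1. Add edge {1,6}. Now deg[6]=0, deg[1]=1.
Step 4: smallest deg-1 vertex = 1, p_4 = 8. Add edge {1,8}. Now deg[1]=0, deg[8]=2.
Step 5: smallest deg-1 vertex = 7, p_5 = 8. Add edge {7,8}. Now deg[7]=0, deg[8]=1.
Step 6: smallest deg-1 vertex = 8, p_6 = 3. Add edge {3,8}. Now deg[8]=0, deg[3]=2.
Step 7: smallest deg-1 vertex = 9, p_7 = 3. Add edge {3,9}. Now deg[9]=0, deg[3]=1.
Step 8: smallest deg-1 vertex = 3, p_8 = 4. Add edge {3,4}. Now deg[3]=0, deg[4]=1.
Final: two remaining deg-1 vertices are 4, 10. Add edge {4,10}.

Answer: 2 3
4 5
1 6
1 8
7 8
3 8
3 9
3 4
4 10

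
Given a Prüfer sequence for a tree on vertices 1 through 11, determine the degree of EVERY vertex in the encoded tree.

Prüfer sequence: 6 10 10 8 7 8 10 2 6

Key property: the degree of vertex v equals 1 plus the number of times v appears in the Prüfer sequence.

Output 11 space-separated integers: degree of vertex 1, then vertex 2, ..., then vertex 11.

p_1 = 6: count[6] becomes 1
p_2 = 10: count[10] becomes 1
p_3 = 10: count[10] becomes 2
p_4 = 8: count[8] becomes 1
p_5 = 7: count[7] becomes 1
p_6 = 8: count[8] becomes 2
p_7 = 10: count[10] becomes 3
p_8 = 2: count[2] becomes 1
p_9 = 6: count[6] becomes 2
Degrees (1 + count): deg[1]=1+0=1, deg[2]=1+1=2, deg[3]=1+0=1, deg[4]=1+0=1, deg[5]=1+0=1, deg[6]=1+2=3, deg[7]=1+1=2, deg[8]=1+2=3, deg[9]=1+0=1, deg[10]=1+3=4, deg[11]=1+0=1

Answer: 1 2 1 1 1 3 2 3 1 4 1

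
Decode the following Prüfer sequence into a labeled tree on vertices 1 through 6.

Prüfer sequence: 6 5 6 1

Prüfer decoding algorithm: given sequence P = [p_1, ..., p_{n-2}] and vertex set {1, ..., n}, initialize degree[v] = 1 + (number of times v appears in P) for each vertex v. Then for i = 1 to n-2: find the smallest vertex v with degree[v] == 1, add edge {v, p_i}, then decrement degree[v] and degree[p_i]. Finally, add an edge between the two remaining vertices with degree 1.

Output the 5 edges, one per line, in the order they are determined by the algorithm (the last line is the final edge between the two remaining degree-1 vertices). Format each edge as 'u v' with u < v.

Initial degrees: {1:2, 2:1, 3:1, 4:1, 5:2, 6:3}
Step 1: smallest deg-1 vertex = 2, p_1 = 6. Add edge {2,6}. Now deg[2]=0, deg[6]=2.
Step 2: smallest deg-1 vertex = 3, p_2 = 5. Add edge {3,5}. Now deg[3]=0, deg[5]=1.
Step 3: smallest deg-1 vertex = 4, p_3 = 6. Add edge {4,6}. Now deg[4]=0, deg[6]=1.
Step 4: smallest deg-1 vertex = 5, p_4 = 1. Add edge {1,5}. Now deg[5]=0, deg[1]=1.
Final: two remaining deg-1 vertices are 1, 6. Add edge {1,6}.

Answer: 2 6
3 5
4 6
1 5
1 6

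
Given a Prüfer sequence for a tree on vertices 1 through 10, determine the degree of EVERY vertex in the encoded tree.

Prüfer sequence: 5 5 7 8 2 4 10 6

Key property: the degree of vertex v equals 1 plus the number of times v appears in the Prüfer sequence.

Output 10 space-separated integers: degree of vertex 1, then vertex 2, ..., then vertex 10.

p_1 = 5: count[5] becomes 1
p_2 = 5: count[5] becomes 2
p_3 = 7: count[7] becomes 1
p_4 = 8: count[8] becomes 1
p_5 = 2: count[2] becomes 1
p_6 = 4: count[4] becomes 1
p_7 = 10: count[10] becomes 1
p_8 = 6: count[6] becomes 1
Degrees (1 + count): deg[1]=1+0=1, deg[2]=1+1=2, deg[3]=1+0=1, deg[4]=1+1=2, deg[5]=1+2=3, deg[6]=1+1=2, deg[7]=1+1=2, deg[8]=1+1=2, deg[9]=1+0=1, deg[10]=1+1=2

Answer: 1 2 1 2 3 2 2 2 1 2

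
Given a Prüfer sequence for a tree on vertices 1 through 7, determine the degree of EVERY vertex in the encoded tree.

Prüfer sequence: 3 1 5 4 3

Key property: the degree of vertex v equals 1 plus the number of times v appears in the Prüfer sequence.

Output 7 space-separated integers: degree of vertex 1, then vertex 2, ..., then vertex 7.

Answer: 2 1 3 2 2 1 1

Derivation:
p_1 = 3: count[3] becomes 1
p_2 = 1: count[1] becomes 1
p_3 = 5: count[5] becomes 1
p_4 = 4: count[4] becomes 1
p_5 = 3: count[3] becomes 2
Degrees (1 + count): deg[1]=1+1=2, deg[2]=1+0=1, deg[3]=1+2=3, deg[4]=1+1=2, deg[5]=1+1=2, deg[6]=1+0=1, deg[7]=1+0=1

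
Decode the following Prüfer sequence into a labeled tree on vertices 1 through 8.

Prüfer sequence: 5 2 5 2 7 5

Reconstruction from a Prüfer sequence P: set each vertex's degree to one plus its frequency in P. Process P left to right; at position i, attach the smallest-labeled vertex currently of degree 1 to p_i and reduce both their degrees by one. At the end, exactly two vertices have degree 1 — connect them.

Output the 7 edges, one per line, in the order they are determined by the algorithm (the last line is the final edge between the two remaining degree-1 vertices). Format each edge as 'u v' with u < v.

Answer: 1 5
2 3
4 5
2 6
2 7
5 7
5 8

Derivation:
Initial degrees: {1:1, 2:3, 3:1, 4:1, 5:4, 6:1, 7:2, 8:1}
Step 1: smallest deg-1 vertex = 1, p_1 = 5. Add edge {1,5}. Now deg[1]=0, deg[5]=3.
Step 2: smallest deg-1 vertex = 3, p_2 = 2. Add edge {2,3}. Now deg[3]=0, deg[2]=2.
Step 3: smallest deg-1 vertex = 4, p_3 = 5. Add edge {4,5}. Now deg[4]=0, deg[5]=2.
Step 4: smallest deg-1 vertex = 6, p_4 = 2. Add edge {2,6}. Now deg[6]=0, deg[2]=1.
Step 5: smallest deg-1 vertex = 2, p_5 = 7. Add edge {2,7}. Now deg[2]=0, deg[7]=1.
Step 6: smallest deg-1 vertex = 7, p_6 = 5. Add edge {5,7}. Now deg[7]=0, deg[5]=1.
Final: two remaining deg-1 vertices are 5, 8. Add edge {5,8}.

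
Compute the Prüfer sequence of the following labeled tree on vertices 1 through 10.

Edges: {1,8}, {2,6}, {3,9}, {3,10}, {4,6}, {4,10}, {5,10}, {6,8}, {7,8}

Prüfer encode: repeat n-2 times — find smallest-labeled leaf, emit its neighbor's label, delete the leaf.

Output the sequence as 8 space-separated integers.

Answer: 8 6 10 8 6 4 10 3

Derivation:
Step 1: leaves = {1,2,5,7,9}. Remove smallest leaf 1, emit neighbor 8.
Step 2: leaves = {2,5,7,9}. Remove smallest leaf 2, emit neighbor 6.
Step 3: leaves = {5,7,9}. Remove smallest leaf 5, emit neighbor 10.
Step 4: leaves = {7,9}. Remove smallest leaf 7, emit neighbor 8.
Step 5: leaves = {8,9}. Remove smallest leaf 8, emit neighbor 6.
Step 6: leaves = {6,9}. Remove smallest leaf 6, emit neighbor 4.
Step 7: leaves = {4,9}. Remove smallest leaf 4, emit neighbor 10.
Step 8: leaves = {9,10}. Remove smallest leaf 9, emit neighbor 3.
Done: 2 vertices remain (3, 10). Sequence = [8 6 10 8 6 4 10 3]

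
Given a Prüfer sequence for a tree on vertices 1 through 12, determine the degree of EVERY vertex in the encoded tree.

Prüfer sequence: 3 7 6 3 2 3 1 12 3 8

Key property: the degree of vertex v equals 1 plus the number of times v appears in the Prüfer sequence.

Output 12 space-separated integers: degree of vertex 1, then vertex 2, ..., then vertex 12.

p_1 = 3: count[3] becomes 1
p_2 = 7: count[7] becomes 1
p_3 = 6: count[6] becomes 1
p_4 = 3: count[3] becomes 2
p_5 = 2: count[2] becomes 1
p_6 = 3: count[3] becomes 3
p_7 = 1: count[1] becomes 1
p_8 = 12: count[12] becomes 1
p_9 = 3: count[3] becomes 4
p_10 = 8: count[8] becomes 1
Degrees (1 + count): deg[1]=1+1=2, deg[2]=1+1=2, deg[3]=1+4=5, deg[4]=1+0=1, deg[5]=1+0=1, deg[6]=1+1=2, deg[7]=1+1=2, deg[8]=1+1=2, deg[9]=1+0=1, deg[10]=1+0=1, deg[11]=1+0=1, deg[12]=1+1=2

Answer: 2 2 5 1 1 2 2 2 1 1 1 2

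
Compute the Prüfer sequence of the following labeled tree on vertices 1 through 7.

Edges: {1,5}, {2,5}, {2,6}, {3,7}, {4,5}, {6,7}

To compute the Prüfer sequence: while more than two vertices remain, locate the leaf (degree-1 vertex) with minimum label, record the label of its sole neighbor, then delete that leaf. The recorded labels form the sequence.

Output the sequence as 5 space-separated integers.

Answer: 5 7 5 2 6

Derivation:
Step 1: leaves = {1,3,4}. Remove smallest leaf 1, emit neighbor 5.
Step 2: leaves = {3,4}. Remove smallest leaf 3, emit neighbor 7.
Step 3: leaves = {4,7}. Remove smallest leaf 4, emit neighbor 5.
Step 4: leaves = {5,7}. Remove smallest leaf 5, emit neighbor 2.
Step 5: leaves = {2,7}. Remove smallest leaf 2, emit neighbor 6.
Done: 2 vertices remain (6, 7). Sequence = [5 7 5 2 6]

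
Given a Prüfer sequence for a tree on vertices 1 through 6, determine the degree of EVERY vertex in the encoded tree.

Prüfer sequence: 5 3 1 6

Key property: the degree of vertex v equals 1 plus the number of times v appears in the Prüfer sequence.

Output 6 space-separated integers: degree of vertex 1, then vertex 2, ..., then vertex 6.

p_1 = 5: count[5] becomes 1
p_2 = 3: count[3] becomes 1
p_3 = 1: count[1] becomes 1
p_4 = 6: count[6] becomes 1
Degrees (1 + count): deg[1]=1+1=2, deg[2]=1+0=1, deg[3]=1+1=2, deg[4]=1+0=1, deg[5]=1+1=2, deg[6]=1+1=2

Answer: 2 1 2 1 2 2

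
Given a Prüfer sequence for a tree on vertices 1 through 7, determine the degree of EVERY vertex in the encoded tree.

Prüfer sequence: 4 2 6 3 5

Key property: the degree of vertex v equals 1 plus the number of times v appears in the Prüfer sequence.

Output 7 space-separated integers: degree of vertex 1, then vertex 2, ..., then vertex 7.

p_1 = 4: count[4] becomes 1
p_2 = 2: count[2] becomes 1
p_3 = 6: count[6] becomes 1
p_4 = 3: count[3] becomes 1
p_5 = 5: count[5] becomes 1
Degrees (1 + count): deg[1]=1+0=1, deg[2]=1+1=2, deg[3]=1+1=2, deg[4]=1+1=2, deg[5]=1+1=2, deg[6]=1+1=2, deg[7]=1+0=1

Answer: 1 2 2 2 2 2 1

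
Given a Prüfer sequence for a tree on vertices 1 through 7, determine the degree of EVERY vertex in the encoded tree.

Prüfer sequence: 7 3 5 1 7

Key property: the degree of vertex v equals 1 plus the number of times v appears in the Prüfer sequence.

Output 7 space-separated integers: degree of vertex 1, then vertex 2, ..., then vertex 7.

Answer: 2 1 2 1 2 1 3

Derivation:
p_1 = 7: count[7] becomes 1
p_2 = 3: count[3] becomes 1
p_3 = 5: count[5] becomes 1
p_4 = 1: count[1] becomes 1
p_5 = 7: count[7] becomes 2
Degrees (1 + count): deg[1]=1+1=2, deg[2]=1+0=1, deg[3]=1+1=2, deg[4]=1+0=1, deg[5]=1+1=2, deg[6]=1+0=1, deg[7]=1+2=3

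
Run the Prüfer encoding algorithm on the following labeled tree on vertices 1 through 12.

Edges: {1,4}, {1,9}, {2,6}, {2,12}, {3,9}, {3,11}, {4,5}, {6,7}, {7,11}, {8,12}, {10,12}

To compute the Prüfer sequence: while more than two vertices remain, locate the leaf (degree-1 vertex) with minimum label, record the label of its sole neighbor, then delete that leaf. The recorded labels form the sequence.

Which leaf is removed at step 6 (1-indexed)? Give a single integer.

Step 1: current leaves = {5,8,10}. Remove leaf 5 (neighbor: 4).
Step 2: current leaves = {4,8,10}. Remove leaf 4 (neighbor: 1).
Step 3: current leaves = {1,8,10}. Remove leaf 1 (neighbor: 9).
Step 4: current leaves = {8,9,10}. Remove leaf 8 (neighbor: 12).
Step 5: current leaves = {9,10}. Remove leaf 9 (neighbor: 3).
Step 6: current leaves = {3,10}. Remove leaf 3 (neighbor: 11).

Answer: 3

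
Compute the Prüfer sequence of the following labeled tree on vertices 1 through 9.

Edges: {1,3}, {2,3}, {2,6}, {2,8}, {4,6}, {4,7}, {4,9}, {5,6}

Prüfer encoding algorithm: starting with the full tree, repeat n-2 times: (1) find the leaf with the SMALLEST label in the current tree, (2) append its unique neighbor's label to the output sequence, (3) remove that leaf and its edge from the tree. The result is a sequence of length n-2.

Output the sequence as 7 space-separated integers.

Answer: 3 2 6 4 2 6 4

Derivation:
Step 1: leaves = {1,5,7,8,9}. Remove smallest leaf 1, emit neighbor 3.
Step 2: leaves = {3,5,7,8,9}. Remove smallest leaf 3, emit neighbor 2.
Step 3: leaves = {5,7,8,9}. Remove smallest leaf 5, emit neighbor 6.
Step 4: leaves = {7,8,9}. Remove smallest leaf 7, emit neighbor 4.
Step 5: leaves = {8,9}. Remove smallest leaf 8, emit neighbor 2.
Step 6: leaves = {2,9}. Remove smallest leaf 2, emit neighbor 6.
Step 7: leaves = {6,9}. Remove smallest leaf 6, emit neighbor 4.
Done: 2 vertices remain (4, 9). Sequence = [3 2 6 4 2 6 4]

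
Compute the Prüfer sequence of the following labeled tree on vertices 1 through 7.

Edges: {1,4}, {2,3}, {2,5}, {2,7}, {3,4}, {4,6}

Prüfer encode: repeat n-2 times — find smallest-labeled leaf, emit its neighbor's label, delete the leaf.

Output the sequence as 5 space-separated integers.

Answer: 4 2 4 3 2

Derivation:
Step 1: leaves = {1,5,6,7}. Remove smallest leaf 1, emit neighbor 4.
Step 2: leaves = {5,6,7}. Remove smallest leaf 5, emit neighbor 2.
Step 3: leaves = {6,7}. Remove smallest leaf 6, emit neighbor 4.
Step 4: leaves = {4,7}. Remove smallest leaf 4, emit neighbor 3.
Step 5: leaves = {3,7}. Remove smallest leaf 3, emit neighbor 2.
Done: 2 vertices remain (2, 7). Sequence = [4 2 4 3 2]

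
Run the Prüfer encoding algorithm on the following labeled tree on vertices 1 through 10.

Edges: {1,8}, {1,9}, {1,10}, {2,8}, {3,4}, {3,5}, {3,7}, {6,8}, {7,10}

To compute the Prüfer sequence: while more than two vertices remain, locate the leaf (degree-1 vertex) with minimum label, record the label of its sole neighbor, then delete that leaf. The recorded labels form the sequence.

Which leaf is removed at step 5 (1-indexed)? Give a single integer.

Answer: 6

Derivation:
Step 1: current leaves = {2,4,5,6,9}. Remove leaf 2 (neighbor: 8).
Step 2: current leaves = {4,5,6,9}. Remove leaf 4 (neighbor: 3).
Step 3: current leaves = {5,6,9}. Remove leaf 5 (neighbor: 3).
Step 4: current leaves = {3,6,9}. Remove leaf 3 (neighbor: 7).
Step 5: current leaves = {6,7,9}. Remove leaf 6 (neighbor: 8).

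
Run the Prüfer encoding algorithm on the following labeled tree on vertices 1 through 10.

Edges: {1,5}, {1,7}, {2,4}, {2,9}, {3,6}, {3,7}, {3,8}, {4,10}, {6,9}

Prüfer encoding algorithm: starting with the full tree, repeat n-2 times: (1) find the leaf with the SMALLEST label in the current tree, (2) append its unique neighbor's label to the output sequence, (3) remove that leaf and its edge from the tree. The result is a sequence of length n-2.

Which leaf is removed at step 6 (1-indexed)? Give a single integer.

Answer: 6

Derivation:
Step 1: current leaves = {5,8,10}. Remove leaf 5 (neighbor: 1).
Step 2: current leaves = {1,8,10}. Remove leaf 1 (neighbor: 7).
Step 3: current leaves = {7,8,10}. Remove leaf 7 (neighbor: 3).
Step 4: current leaves = {8,10}. Remove leaf 8 (neighbor: 3).
Step 5: current leaves = {3,10}. Remove leaf 3 (neighbor: 6).
Step 6: current leaves = {6,10}. Remove leaf 6 (neighbor: 9).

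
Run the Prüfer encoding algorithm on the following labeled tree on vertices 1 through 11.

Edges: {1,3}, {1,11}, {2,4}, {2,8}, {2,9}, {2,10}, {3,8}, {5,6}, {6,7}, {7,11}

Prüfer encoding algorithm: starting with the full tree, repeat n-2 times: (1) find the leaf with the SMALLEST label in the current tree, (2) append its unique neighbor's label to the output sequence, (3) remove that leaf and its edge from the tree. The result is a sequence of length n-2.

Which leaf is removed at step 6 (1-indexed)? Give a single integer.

Step 1: current leaves = {4,5,9,10}. Remove leaf 4 (neighbor: 2).
Step 2: current leaves = {5,9,10}. Remove leaf 5 (neighbor: 6).
Step 3: current leaves = {6,9,10}. Remove leaf 6 (neighbor: 7).
Step 4: current leaves = {7,9,10}. Remove leaf 7 (neighbor: 11).
Step 5: current leaves = {9,10,11}. Remove leaf 9 (neighbor: 2).
Step 6: current leaves = {10,11}. Remove leaf 10 (neighbor: 2).

Answer: 10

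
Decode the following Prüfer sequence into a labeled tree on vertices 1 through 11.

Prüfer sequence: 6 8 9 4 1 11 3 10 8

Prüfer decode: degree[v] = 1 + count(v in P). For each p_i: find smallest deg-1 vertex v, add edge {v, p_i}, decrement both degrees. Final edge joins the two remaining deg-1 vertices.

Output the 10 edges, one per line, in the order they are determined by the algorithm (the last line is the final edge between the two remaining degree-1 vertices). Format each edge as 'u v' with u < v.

Answer: 2 6
5 8
6 9
4 7
1 4
1 11
3 9
3 10
8 10
8 11

Derivation:
Initial degrees: {1:2, 2:1, 3:2, 4:2, 5:1, 6:2, 7:1, 8:3, 9:2, 10:2, 11:2}
Step 1: smallest deg-1 vertex = 2, p_1 = 6. Add edge {2,6}. Now deg[2]=0, deg[6]=1.
Step 2: smallest deg-1 vertex = 5, p_2 = 8. Add edge {5,8}. Now deg[5]=0, deg[8]=2.
Step 3: smallest deg-1 vertex = 6, p_3 = 9. Add edge {6,9}. Now deg[6]=0, deg[9]=1.
Step 4: smallest deg-1 vertex = 7, p_4 = 4. Add edge {4,7}. Now deg[7]=0, deg[4]=1.
Step 5: smallest deg-1 vertex = 4, p_5 = 1. Add edge {1,4}. Now deg[4]=0, deg[1]=1.
Step 6: smallest deg-1 vertex = 1, p_6 = 11. Add edge {1,11}. Now deg[1]=0, deg[11]=1.
Step 7: smallest deg-1 vertex = 9, p_7 = 3. Add edge {3,9}. Now deg[9]=0, deg[3]=1.
Step 8: smallest deg-1 vertex = 3, p_8 = 10. Add edge {3,10}. Now deg[3]=0, deg[10]=1.
Step 9: smallest deg-1 vertex = 10, p_9 = 8. Add edge {8,10}. Now deg[10]=0, deg[8]=1.
Final: two remaining deg-1 vertices are 8, 11. Add edge {8,11}.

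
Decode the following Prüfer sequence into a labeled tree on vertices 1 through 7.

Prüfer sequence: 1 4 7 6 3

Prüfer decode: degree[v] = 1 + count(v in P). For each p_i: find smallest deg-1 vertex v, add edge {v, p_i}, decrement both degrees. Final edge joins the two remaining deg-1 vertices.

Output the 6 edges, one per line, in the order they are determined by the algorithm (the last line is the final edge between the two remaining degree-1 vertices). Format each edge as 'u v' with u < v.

Initial degrees: {1:2, 2:1, 3:2, 4:2, 5:1, 6:2, 7:2}
Step 1: smallest deg-1 vertex = 2, p_1 = 1. Add edge {1,2}. Now deg[2]=0, deg[1]=1.
Step 2: smallest deg-1 vertex = 1, p_2 = 4. Add edge {1,4}. Now deg[1]=0, deg[4]=1.
Step 3: smallest deg-1 vertex = 4, p_3 = 7. Add edge {4,7}. Now deg[4]=0, deg[7]=1.
Step 4: smallest deg-1 vertex = 5, p_4 = 6. Add edge {5,6}. Now deg[5]=0, deg[6]=1.
Step 5: smallest deg-1 vertex = 6, p_5 = 3. Add edge {3,6}. Now deg[6]=0, deg[3]=1.
Final: two remaining deg-1 vertices are 3, 7. Add edge {3,7}.

Answer: 1 2
1 4
4 7
5 6
3 6
3 7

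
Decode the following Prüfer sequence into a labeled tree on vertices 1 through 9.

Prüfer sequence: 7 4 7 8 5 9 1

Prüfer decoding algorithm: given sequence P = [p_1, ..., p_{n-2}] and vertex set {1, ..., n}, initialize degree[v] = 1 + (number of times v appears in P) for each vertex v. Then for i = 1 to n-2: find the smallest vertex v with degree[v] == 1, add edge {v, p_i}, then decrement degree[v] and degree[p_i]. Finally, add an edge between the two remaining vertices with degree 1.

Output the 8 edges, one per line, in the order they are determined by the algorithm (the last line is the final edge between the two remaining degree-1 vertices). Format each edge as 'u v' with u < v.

Answer: 2 7
3 4
4 7
6 8
5 7
5 9
1 8
1 9

Derivation:
Initial degrees: {1:2, 2:1, 3:1, 4:2, 5:2, 6:1, 7:3, 8:2, 9:2}
Step 1: smallest deg-1 vertex = 2, p_1 = 7. Add edge {2,7}. Now deg[2]=0, deg[7]=2.
Step 2: smallest deg-1 vertex = 3, p_2 = 4. Add edge {3,4}. Now deg[3]=0, deg[4]=1.
Step 3: smallest deg-1 vertex = 4, p_3 = 7. Add edge {4,7}. Now deg[4]=0, deg[7]=1.
Step 4: smallest deg-1 vertex = 6, p_4 = 8. Add edge {6,8}. Now deg[6]=0, deg[8]=1.
Step 5: smallest deg-1 vertex = 7, p_5 = 5. Add edge {5,7}. Now deg[7]=0, deg[5]=1.
Step 6: smallest deg-1 vertex = 5, p_6 = 9. Add edge {5,9}. Now deg[5]=0, deg[9]=1.
Step 7: smallest deg-1 vertex = 8, p_7 = 1. Add edge {1,8}. Now deg[8]=0, deg[1]=1.
Final: two remaining deg-1 vertices are 1, 9. Add edge {1,9}.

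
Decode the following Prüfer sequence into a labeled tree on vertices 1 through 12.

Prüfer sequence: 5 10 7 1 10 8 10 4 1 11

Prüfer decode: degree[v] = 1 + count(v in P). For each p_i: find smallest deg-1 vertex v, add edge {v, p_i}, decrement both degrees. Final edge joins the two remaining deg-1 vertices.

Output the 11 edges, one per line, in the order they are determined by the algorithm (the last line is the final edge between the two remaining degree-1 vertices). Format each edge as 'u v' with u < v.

Answer: 2 5
3 10
5 7
1 6
7 10
8 9
8 10
4 10
1 4
1 11
11 12

Derivation:
Initial degrees: {1:3, 2:1, 3:1, 4:2, 5:2, 6:1, 7:2, 8:2, 9:1, 10:4, 11:2, 12:1}
Step 1: smallest deg-1 vertex = 2, p_1 = 5. Add edge {2,5}. Now deg[2]=0, deg[5]=1.
Step 2: smallest deg-1 vertex = 3, p_2 = 10. Add edge {3,10}. Now deg[3]=0, deg[10]=3.
Step 3: smallest deg-1 vertex = 5, p_3 = 7. Add edge {5,7}. Now deg[5]=0, deg[7]=1.
Step 4: smallest deg-1 vertex = 6, p_4 = 1. Add edge {1,6}. Now deg[6]=0, deg[1]=2.
Step 5: smallest deg-1 vertex = 7, p_5 = 10. Add edge {7,10}. Now deg[7]=0, deg[10]=2.
Step 6: smallest deg-1 vertex = 9, p_6 = 8. Add edge {8,9}. Now deg[9]=0, deg[8]=1.
Step 7: smallest deg-1 vertex = 8, p_7 = 10. Add edge {8,10}. Now deg[8]=0, deg[10]=1.
Step 8: smallest deg-1 vertex = 10, p_8 = 4. Add edge {4,10}. Now deg[10]=0, deg[4]=1.
Step 9: smallest deg-1 vertex = 4, p_9 = 1. Add edge {1,4}. Now deg[4]=0, deg[1]=1.
Step 10: smallest deg-1 vertex = 1, p_10 = 11. Add edge {1,11}. Now deg[1]=0, deg[11]=1.
Final: two remaining deg-1 vertices are 11, 12. Add edge {11,12}.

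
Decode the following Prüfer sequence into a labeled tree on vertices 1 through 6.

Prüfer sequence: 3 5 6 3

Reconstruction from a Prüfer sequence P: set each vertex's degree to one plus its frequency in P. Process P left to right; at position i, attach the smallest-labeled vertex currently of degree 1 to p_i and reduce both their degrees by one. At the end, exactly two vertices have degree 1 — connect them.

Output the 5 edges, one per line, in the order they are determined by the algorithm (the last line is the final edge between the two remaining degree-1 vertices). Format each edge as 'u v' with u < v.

Answer: 1 3
2 5
4 6
3 5
3 6

Derivation:
Initial degrees: {1:1, 2:1, 3:3, 4:1, 5:2, 6:2}
Step 1: smallest deg-1 vertex = 1, p_1 = 3. Add edge {1,3}. Now deg[1]=0, deg[3]=2.
Step 2: smallest deg-1 vertex = 2, p_2 = 5. Add edge {2,5}. Now deg[2]=0, deg[5]=1.
Step 3: smallest deg-1 vertex = 4, p_3 = 6. Add edge {4,6}. Now deg[4]=0, deg[6]=1.
Step 4: smallest deg-1 vertex = 5, p_4 = 3. Add edge {3,5}. Now deg[5]=0, deg[3]=1.
Final: two remaining deg-1 vertices are 3, 6. Add edge {3,6}.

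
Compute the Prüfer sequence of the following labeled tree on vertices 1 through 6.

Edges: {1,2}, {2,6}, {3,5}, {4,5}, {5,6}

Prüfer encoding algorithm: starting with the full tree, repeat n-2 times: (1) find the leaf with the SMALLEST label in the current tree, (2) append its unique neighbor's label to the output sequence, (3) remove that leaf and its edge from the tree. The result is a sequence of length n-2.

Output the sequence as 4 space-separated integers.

Answer: 2 6 5 5

Derivation:
Step 1: leaves = {1,3,4}. Remove smallest leaf 1, emit neighbor 2.
Step 2: leaves = {2,3,4}. Remove smallest leaf 2, emit neighbor 6.
Step 3: leaves = {3,4,6}. Remove smallest leaf 3, emit neighbor 5.
Step 4: leaves = {4,6}. Remove smallest leaf 4, emit neighbor 5.
Done: 2 vertices remain (5, 6). Sequence = [2 6 5 5]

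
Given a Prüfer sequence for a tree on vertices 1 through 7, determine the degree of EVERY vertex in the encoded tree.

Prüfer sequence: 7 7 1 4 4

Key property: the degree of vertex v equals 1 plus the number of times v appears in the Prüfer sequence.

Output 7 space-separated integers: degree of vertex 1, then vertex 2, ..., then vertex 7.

Answer: 2 1 1 3 1 1 3

Derivation:
p_1 = 7: count[7] becomes 1
p_2 = 7: count[7] becomes 2
p_3 = 1: count[1] becomes 1
p_4 = 4: count[4] becomes 1
p_5 = 4: count[4] becomes 2
Degrees (1 + count): deg[1]=1+1=2, deg[2]=1+0=1, deg[3]=1+0=1, deg[4]=1+2=3, deg[5]=1+0=1, deg[6]=1+0=1, deg[7]=1+2=3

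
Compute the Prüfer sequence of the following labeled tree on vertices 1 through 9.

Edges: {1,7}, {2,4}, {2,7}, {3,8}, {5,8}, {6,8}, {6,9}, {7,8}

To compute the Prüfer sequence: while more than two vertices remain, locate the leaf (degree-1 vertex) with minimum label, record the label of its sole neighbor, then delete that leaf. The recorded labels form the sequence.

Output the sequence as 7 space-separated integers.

Step 1: leaves = {1,3,4,5,9}. Remove smallest leaf 1, emit neighbor 7.
Step 2: leaves = {3,4,5,9}. Remove smallest leaf 3, emit neighbor 8.
Step 3: leaves = {4,5,9}. Remove smallest leaf 4, emit neighbor 2.
Step 4: leaves = {2,5,9}. Remove smallest leaf 2, emit neighbor 7.
Step 5: leaves = {5,7,9}. Remove smallest leaf 5, emit neighbor 8.
Step 6: leaves = {7,9}. Remove smallest leaf 7, emit neighbor 8.
Step 7: leaves = {8,9}. Remove smallest leaf 8, emit neighbor 6.
Done: 2 vertices remain (6, 9). Sequence = [7 8 2 7 8 8 6]

Answer: 7 8 2 7 8 8 6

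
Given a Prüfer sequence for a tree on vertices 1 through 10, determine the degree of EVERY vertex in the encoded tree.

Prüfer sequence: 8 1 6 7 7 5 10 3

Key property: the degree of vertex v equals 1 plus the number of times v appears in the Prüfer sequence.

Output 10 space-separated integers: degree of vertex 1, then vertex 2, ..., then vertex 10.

Answer: 2 1 2 1 2 2 3 2 1 2

Derivation:
p_1 = 8: count[8] becomes 1
p_2 = 1: count[1] becomes 1
p_3 = 6: count[6] becomes 1
p_4 = 7: count[7] becomes 1
p_5 = 7: count[7] becomes 2
p_6 = 5: count[5] becomes 1
p_7 = 10: count[10] becomes 1
p_8 = 3: count[3] becomes 1
Degrees (1 + count): deg[1]=1+1=2, deg[2]=1+0=1, deg[3]=1+1=2, deg[4]=1+0=1, deg[5]=1+1=2, deg[6]=1+1=2, deg[7]=1+2=3, deg[8]=1+1=2, deg[9]=1+0=1, deg[10]=1+1=2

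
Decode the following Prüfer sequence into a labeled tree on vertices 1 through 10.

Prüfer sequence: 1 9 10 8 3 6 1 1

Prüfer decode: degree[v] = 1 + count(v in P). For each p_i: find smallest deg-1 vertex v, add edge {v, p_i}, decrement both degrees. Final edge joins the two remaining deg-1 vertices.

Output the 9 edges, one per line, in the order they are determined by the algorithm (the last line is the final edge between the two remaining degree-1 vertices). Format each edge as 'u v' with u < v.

Answer: 1 2
4 9
5 10
7 8
3 8
3 6
1 6
1 9
1 10

Derivation:
Initial degrees: {1:4, 2:1, 3:2, 4:1, 5:1, 6:2, 7:1, 8:2, 9:2, 10:2}
Step 1: smallest deg-1 vertex = 2, p_1 = 1. Add edge {1,2}. Now deg[2]=0, deg[1]=3.
Step 2: smallest deg-1 vertex = 4, p_2 = 9. Add edge {4,9}. Now deg[4]=0, deg[9]=1.
Step 3: smallest deg-1 vertex = 5, p_3 = 10. Add edge {5,10}. Now deg[5]=0, deg[10]=1.
Step 4: smallest deg-1 vertex = 7, p_4 = 8. Add edge {7,8}. Now deg[7]=0, deg[8]=1.
Step 5: smallest deg-1 vertex = 8, p_5 = 3. Add edge {3,8}. Now deg[8]=0, deg[3]=1.
Step 6: smallest deg-1 vertex = 3, p_6 = 6. Add edge {3,6}. Now deg[3]=0, deg[6]=1.
Step 7: smallest deg-1 vertex = 6, p_7 = 1. Add edge {1,6}. Now deg[6]=0, deg[1]=2.
Step 8: smallest deg-1 vertex = 9, p_8 = 1. Add edge {1,9}. Now deg[9]=0, deg[1]=1.
Final: two remaining deg-1 vertices are 1, 10. Add edge {1,10}.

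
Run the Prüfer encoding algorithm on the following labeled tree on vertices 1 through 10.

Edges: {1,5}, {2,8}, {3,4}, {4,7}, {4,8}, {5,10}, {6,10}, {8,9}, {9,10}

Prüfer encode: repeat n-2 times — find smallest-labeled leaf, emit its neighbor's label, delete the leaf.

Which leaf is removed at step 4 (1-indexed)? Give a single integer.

Step 1: current leaves = {1,2,3,6,7}. Remove leaf 1 (neighbor: 5).
Step 2: current leaves = {2,3,5,6,7}. Remove leaf 2 (neighbor: 8).
Step 3: current leaves = {3,5,6,7}. Remove leaf 3 (neighbor: 4).
Step 4: current leaves = {5,6,7}. Remove leaf 5 (neighbor: 10).

Answer: 5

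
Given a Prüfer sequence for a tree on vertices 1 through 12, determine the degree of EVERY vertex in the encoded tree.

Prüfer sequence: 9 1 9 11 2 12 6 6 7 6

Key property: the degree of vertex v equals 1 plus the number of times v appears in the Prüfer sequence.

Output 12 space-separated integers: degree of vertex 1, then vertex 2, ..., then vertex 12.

Answer: 2 2 1 1 1 4 2 1 3 1 2 2

Derivation:
p_1 = 9: count[9] becomes 1
p_2 = 1: count[1] becomes 1
p_3 = 9: count[9] becomes 2
p_4 = 11: count[11] becomes 1
p_5 = 2: count[2] becomes 1
p_6 = 12: count[12] becomes 1
p_7 = 6: count[6] becomes 1
p_8 = 6: count[6] becomes 2
p_9 = 7: count[7] becomes 1
p_10 = 6: count[6] becomes 3
Degrees (1 + count): deg[1]=1+1=2, deg[2]=1+1=2, deg[3]=1+0=1, deg[4]=1+0=1, deg[5]=1+0=1, deg[6]=1+3=4, deg[7]=1+1=2, deg[8]=1+0=1, deg[9]=1+2=3, deg[10]=1+0=1, deg[11]=1+1=2, deg[12]=1+1=2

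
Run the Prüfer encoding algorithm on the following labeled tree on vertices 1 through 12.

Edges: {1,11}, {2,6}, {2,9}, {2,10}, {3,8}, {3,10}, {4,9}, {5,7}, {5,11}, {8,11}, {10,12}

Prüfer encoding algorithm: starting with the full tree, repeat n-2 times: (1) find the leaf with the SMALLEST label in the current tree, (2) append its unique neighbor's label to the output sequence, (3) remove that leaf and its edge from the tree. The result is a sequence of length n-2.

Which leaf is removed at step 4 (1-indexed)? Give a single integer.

Step 1: current leaves = {1,4,6,7,12}. Remove leaf 1 (neighbor: 11).
Step 2: current leaves = {4,6,7,12}. Remove leaf 4 (neighbor: 9).
Step 3: current leaves = {6,7,9,12}. Remove leaf 6 (neighbor: 2).
Step 4: current leaves = {7,9,12}. Remove leaf 7 (neighbor: 5).

Answer: 7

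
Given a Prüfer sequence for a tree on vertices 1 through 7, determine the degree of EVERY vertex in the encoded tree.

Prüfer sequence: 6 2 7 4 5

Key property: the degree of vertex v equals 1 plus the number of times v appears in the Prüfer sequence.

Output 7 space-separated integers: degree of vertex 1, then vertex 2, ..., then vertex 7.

p_1 = 6: count[6] becomes 1
p_2 = 2: count[2] becomes 1
p_3 = 7: count[7] becomes 1
p_4 = 4: count[4] becomes 1
p_5 = 5: count[5] becomes 1
Degrees (1 + count): deg[1]=1+0=1, deg[2]=1+1=2, deg[3]=1+0=1, deg[4]=1+1=2, deg[5]=1+1=2, deg[6]=1+1=2, deg[7]=1+1=2

Answer: 1 2 1 2 2 2 2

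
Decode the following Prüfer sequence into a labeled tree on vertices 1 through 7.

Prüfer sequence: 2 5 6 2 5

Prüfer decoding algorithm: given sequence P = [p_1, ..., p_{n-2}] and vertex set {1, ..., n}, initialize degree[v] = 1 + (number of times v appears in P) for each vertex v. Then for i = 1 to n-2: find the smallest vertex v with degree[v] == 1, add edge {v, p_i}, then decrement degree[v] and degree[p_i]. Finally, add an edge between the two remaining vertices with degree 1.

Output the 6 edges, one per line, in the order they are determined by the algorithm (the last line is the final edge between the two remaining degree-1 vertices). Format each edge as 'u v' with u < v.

Answer: 1 2
3 5
4 6
2 6
2 5
5 7

Derivation:
Initial degrees: {1:1, 2:3, 3:1, 4:1, 5:3, 6:2, 7:1}
Step 1: smallest deg-1 vertex = 1, p_1 = 2. Add edge {1,2}. Now deg[1]=0, deg[2]=2.
Step 2: smallest deg-1 vertex = 3, p_2 = 5. Add edge {3,5}. Now deg[3]=0, deg[5]=2.
Step 3: smallest deg-1 vertex = 4, p_3 = 6. Add edge {4,6}. Now deg[4]=0, deg[6]=1.
Step 4: smallest deg-1 vertex = 6, p_4 = 2. Add edge {2,6}. Now deg[6]=0, deg[2]=1.
Step 5: smallest deg-1 vertex = 2, p_5 = 5. Add edge {2,5}. Now deg[2]=0, deg[5]=1.
Final: two remaining deg-1 vertices are 5, 7. Add edge {5,7}.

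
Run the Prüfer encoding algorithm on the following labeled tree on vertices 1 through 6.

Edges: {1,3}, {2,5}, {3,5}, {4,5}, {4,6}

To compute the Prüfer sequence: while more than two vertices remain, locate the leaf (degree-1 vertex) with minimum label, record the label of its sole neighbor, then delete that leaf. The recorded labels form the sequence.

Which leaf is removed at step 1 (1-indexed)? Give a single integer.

Answer: 1

Derivation:
Step 1: current leaves = {1,2,6}. Remove leaf 1 (neighbor: 3).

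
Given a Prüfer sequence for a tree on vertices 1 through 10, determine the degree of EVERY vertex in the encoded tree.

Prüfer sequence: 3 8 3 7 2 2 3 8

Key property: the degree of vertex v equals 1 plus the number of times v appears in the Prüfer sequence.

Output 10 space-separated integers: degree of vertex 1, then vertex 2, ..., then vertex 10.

Answer: 1 3 4 1 1 1 2 3 1 1

Derivation:
p_1 = 3: count[3] becomes 1
p_2 = 8: count[8] becomes 1
p_3 = 3: count[3] becomes 2
p_4 = 7: count[7] becomes 1
p_5 = 2: count[2] becomes 1
p_6 = 2: count[2] becomes 2
p_7 = 3: count[3] becomes 3
p_8 = 8: count[8] becomes 2
Degrees (1 + count): deg[1]=1+0=1, deg[2]=1+2=3, deg[3]=1+3=4, deg[4]=1+0=1, deg[5]=1+0=1, deg[6]=1+0=1, deg[7]=1+1=2, deg[8]=1+2=3, deg[9]=1+0=1, deg[10]=1+0=1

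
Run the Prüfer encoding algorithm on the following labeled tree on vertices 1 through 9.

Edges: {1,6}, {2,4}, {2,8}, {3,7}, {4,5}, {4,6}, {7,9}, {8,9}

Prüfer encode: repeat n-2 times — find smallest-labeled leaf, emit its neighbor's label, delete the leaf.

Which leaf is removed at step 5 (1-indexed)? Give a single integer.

Answer: 4

Derivation:
Step 1: current leaves = {1,3,5}. Remove leaf 1 (neighbor: 6).
Step 2: current leaves = {3,5,6}. Remove leaf 3 (neighbor: 7).
Step 3: current leaves = {5,6,7}. Remove leaf 5 (neighbor: 4).
Step 4: current leaves = {6,7}. Remove leaf 6 (neighbor: 4).
Step 5: current leaves = {4,7}. Remove leaf 4 (neighbor: 2).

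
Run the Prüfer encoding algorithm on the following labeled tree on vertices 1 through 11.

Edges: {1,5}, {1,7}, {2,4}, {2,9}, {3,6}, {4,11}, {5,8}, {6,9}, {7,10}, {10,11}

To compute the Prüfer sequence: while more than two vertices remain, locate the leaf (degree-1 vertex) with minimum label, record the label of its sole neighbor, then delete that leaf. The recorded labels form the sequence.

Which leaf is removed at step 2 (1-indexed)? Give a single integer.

Answer: 6

Derivation:
Step 1: current leaves = {3,8}. Remove leaf 3 (neighbor: 6).
Step 2: current leaves = {6,8}. Remove leaf 6 (neighbor: 9).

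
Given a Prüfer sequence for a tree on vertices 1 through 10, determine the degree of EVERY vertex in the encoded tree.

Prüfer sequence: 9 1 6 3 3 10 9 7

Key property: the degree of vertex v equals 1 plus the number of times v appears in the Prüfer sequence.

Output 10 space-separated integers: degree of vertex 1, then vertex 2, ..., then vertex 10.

p_1 = 9: count[9] becomes 1
p_2 = 1: count[1] becomes 1
p_3 = 6: count[6] becomes 1
p_4 = 3: count[3] becomes 1
p_5 = 3: count[3] becomes 2
p_6 = 10: count[10] becomes 1
p_7 = 9: count[9] becomes 2
p_8 = 7: count[7] becomes 1
Degrees (1 + count): deg[1]=1+1=2, deg[2]=1+0=1, deg[3]=1+2=3, deg[4]=1+0=1, deg[5]=1+0=1, deg[6]=1+1=2, deg[7]=1+1=2, deg[8]=1+0=1, deg[9]=1+2=3, deg[10]=1+1=2

Answer: 2 1 3 1 1 2 2 1 3 2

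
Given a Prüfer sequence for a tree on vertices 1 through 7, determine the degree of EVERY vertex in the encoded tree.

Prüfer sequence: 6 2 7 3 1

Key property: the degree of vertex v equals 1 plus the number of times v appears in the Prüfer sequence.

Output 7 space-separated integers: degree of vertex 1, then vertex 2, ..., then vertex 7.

p_1 = 6: count[6] becomes 1
p_2 = 2: count[2] becomes 1
p_3 = 7: count[7] becomes 1
p_4 = 3: count[3] becomes 1
p_5 = 1: count[1] becomes 1
Degrees (1 + count): deg[1]=1+1=2, deg[2]=1+1=2, deg[3]=1+1=2, deg[4]=1+0=1, deg[5]=1+0=1, deg[6]=1+1=2, deg[7]=1+1=2

Answer: 2 2 2 1 1 2 2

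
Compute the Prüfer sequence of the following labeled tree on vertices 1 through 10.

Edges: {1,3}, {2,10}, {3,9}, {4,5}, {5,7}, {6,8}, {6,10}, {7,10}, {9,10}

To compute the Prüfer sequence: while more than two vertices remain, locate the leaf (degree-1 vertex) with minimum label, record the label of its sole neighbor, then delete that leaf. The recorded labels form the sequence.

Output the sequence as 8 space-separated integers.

Step 1: leaves = {1,2,4,8}. Remove smallest leaf 1, emit neighbor 3.
Step 2: leaves = {2,3,4,8}. Remove smallest leaf 2, emit neighbor 10.
Step 3: leaves = {3,4,8}. Remove smallest leaf 3, emit neighbor 9.
Step 4: leaves = {4,8,9}. Remove smallest leaf 4, emit neighbor 5.
Step 5: leaves = {5,8,9}. Remove smallest leaf 5, emit neighbor 7.
Step 6: leaves = {7,8,9}. Remove smallest leaf 7, emit neighbor 10.
Step 7: leaves = {8,9}. Remove smallest leaf 8, emit neighbor 6.
Step 8: leaves = {6,9}. Remove smallest leaf 6, emit neighbor 10.
Done: 2 vertices remain (9, 10). Sequence = [3 10 9 5 7 10 6 10]

Answer: 3 10 9 5 7 10 6 10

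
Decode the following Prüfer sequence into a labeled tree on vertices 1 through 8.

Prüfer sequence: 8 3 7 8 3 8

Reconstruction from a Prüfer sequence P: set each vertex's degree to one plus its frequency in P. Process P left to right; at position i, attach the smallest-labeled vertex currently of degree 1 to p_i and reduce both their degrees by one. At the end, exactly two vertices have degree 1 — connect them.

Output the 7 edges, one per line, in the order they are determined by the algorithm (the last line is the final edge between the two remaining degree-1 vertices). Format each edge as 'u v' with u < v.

Answer: 1 8
2 3
4 7
5 8
3 6
3 8
7 8

Derivation:
Initial degrees: {1:1, 2:1, 3:3, 4:1, 5:1, 6:1, 7:2, 8:4}
Step 1: smallest deg-1 vertex = 1, p_1 = 8. Add edge {1,8}. Now deg[1]=0, deg[8]=3.
Step 2: smallest deg-1 vertex = 2, p_2 = 3. Add edge {2,3}. Now deg[2]=0, deg[3]=2.
Step 3: smallest deg-1 vertex = 4, p_3 = 7. Add edge {4,7}. Now deg[4]=0, deg[7]=1.
Step 4: smallest deg-1 vertex = 5, p_4 = 8. Add edge {5,8}. Now deg[5]=0, deg[8]=2.
Step 5: smallest deg-1 vertex = 6, p_5 = 3. Add edge {3,6}. Now deg[6]=0, deg[3]=1.
Step 6: smallest deg-1 vertex = 3, p_6 = 8. Add edge {3,8}. Now deg[3]=0, deg[8]=1.
Final: two remaining deg-1 vertices are 7, 8. Add edge {7,8}.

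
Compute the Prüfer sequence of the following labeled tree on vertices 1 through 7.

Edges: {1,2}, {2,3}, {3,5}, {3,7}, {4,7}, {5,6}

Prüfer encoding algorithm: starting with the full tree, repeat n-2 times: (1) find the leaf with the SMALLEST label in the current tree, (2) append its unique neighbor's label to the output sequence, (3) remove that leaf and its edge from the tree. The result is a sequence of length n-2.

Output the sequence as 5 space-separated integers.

Answer: 2 3 7 5 3

Derivation:
Step 1: leaves = {1,4,6}. Remove smallest leaf 1, emit neighbor 2.
Step 2: leaves = {2,4,6}. Remove smallest leaf 2, emit neighbor 3.
Step 3: leaves = {4,6}. Remove smallest leaf 4, emit neighbor 7.
Step 4: leaves = {6,7}. Remove smallest leaf 6, emit neighbor 5.
Step 5: leaves = {5,7}. Remove smallest leaf 5, emit neighbor 3.
Done: 2 vertices remain (3, 7). Sequence = [2 3 7 5 3]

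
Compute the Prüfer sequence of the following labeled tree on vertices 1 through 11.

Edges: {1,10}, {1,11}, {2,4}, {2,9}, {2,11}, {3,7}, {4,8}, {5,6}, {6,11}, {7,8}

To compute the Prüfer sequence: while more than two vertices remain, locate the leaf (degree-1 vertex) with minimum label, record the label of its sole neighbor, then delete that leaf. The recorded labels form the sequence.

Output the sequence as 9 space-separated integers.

Step 1: leaves = {3,5,9,10}. Remove smallest leaf 3, emit neighbor 7.
Step 2: leaves = {5,7,9,10}. Remove smallest leaf 5, emit neighbor 6.
Step 3: leaves = {6,7,9,10}. Remove smallest leaf 6, emit neighbor 11.
Step 4: leaves = {7,9,10}. Remove smallest leaf 7, emit neighbor 8.
Step 5: leaves = {8,9,10}. Remove smallest leaf 8, emit neighbor 4.
Step 6: leaves = {4,9,10}. Remove smallest leaf 4, emit neighbor 2.
Step 7: leaves = {9,10}. Remove smallest leaf 9, emit neighbor 2.
Step 8: leaves = {2,10}. Remove smallest leaf 2, emit neighbor 11.
Step 9: leaves = {10,11}. Remove smallest leaf 10, emit neighbor 1.
Done: 2 vertices remain (1, 11). Sequence = [7 6 11 8 4 2 2 11 1]

Answer: 7 6 11 8 4 2 2 11 1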